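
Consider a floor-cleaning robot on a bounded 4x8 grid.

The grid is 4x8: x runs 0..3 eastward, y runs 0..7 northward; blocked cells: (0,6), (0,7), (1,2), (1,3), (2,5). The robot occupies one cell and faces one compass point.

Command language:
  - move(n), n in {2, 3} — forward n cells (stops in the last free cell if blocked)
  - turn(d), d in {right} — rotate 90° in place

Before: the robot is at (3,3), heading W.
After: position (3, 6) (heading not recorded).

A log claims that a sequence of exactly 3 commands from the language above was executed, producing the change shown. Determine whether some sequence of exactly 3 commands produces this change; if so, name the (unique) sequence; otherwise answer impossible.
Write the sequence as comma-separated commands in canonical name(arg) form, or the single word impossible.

turn(right), move(3), turn(right)

begin: at (3,3), heading W
t=1 turn(right) ⇒ at (3,3), heading N
t=2 move(3) ⇒ at (3,6), heading N
t=3 turn(right) ⇒ at (3,6), heading E
uniquely the one of 27 3-step routes that fits.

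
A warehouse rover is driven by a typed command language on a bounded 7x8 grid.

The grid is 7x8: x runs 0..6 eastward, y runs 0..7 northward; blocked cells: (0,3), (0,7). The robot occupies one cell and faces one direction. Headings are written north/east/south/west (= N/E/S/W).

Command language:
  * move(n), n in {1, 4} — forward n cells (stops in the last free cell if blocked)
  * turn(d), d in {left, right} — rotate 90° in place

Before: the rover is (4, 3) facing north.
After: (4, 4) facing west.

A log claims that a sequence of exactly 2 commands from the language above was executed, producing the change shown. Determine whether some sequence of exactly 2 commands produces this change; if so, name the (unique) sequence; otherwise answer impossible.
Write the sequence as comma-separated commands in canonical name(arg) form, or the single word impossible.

key: cell and facing (now W) both changed — the 2 commands mix motion and turning
start: (4, 3) facing north
step 1 (move(1)): (4, 4) facing north
step 2 (turn(left)): (4, 4) facing west
all 16 alternatives checked — unique.

move(1), turn(left)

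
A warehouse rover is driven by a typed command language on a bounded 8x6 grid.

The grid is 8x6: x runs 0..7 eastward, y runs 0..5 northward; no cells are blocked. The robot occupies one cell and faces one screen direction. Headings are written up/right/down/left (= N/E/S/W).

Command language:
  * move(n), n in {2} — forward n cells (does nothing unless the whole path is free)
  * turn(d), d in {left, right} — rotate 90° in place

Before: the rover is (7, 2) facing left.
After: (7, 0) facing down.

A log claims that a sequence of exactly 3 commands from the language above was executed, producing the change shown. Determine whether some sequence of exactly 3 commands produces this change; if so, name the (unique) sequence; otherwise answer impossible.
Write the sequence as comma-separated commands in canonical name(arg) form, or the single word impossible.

key: cell and facing (now S) both changed — the 3 commands mix motion and turning
start: (7, 2) facing left
step 1 (turn(left)): (7, 2) facing down
step 2 (move(2)): (7, 0) facing down
step 3 (move(2)): (7, 0) facing down
all 27 alternatives checked — unique.

turn(left), move(2), move(2)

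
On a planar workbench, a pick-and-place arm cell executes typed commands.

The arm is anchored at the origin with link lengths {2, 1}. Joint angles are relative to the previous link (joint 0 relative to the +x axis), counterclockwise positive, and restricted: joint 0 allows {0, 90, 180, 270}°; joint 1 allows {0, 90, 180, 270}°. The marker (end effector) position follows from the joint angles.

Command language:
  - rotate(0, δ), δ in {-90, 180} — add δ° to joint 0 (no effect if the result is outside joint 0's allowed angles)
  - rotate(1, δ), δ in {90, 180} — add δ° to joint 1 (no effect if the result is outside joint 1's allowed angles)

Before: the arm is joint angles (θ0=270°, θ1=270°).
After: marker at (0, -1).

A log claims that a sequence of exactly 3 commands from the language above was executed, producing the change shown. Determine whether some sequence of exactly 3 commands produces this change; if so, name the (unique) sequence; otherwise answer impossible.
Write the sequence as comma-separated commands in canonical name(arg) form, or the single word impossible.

rotate(1, 90), rotate(1, 90), rotate(1, 90)

initial: joint angles (θ0=270°, θ1=270°)
step 1 (rotate(1, 90)): joint angles (θ0=270°, θ1=0°)
step 2 (rotate(1, 90)): joint angles (θ0=270°, θ1=90°)
step 3 (rotate(1, 90)): joint angles (θ0=270°, θ1=180°)
no rival 3-sequence matches.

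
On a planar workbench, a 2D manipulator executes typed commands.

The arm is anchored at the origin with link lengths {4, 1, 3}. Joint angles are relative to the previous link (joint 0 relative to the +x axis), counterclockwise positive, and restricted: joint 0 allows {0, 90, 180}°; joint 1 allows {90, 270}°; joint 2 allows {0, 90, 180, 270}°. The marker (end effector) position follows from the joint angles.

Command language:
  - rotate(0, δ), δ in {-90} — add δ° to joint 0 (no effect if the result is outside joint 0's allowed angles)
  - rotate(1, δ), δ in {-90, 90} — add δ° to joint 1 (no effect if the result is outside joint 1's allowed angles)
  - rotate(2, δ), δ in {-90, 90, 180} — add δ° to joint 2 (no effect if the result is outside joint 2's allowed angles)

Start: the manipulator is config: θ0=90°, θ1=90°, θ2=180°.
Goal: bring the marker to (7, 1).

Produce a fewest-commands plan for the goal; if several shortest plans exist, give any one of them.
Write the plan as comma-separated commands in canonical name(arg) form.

from: config: θ0=90°, θ1=90°, θ2=180°
1. rotate(2, 90) → config: θ0=90°, θ1=90°, θ2=270°
2. rotate(0, -90) → config: θ0=0°, θ1=90°, θ2=270°
nothing shorter than 2 reaches the goal.

rotate(2, 90), rotate(0, -90)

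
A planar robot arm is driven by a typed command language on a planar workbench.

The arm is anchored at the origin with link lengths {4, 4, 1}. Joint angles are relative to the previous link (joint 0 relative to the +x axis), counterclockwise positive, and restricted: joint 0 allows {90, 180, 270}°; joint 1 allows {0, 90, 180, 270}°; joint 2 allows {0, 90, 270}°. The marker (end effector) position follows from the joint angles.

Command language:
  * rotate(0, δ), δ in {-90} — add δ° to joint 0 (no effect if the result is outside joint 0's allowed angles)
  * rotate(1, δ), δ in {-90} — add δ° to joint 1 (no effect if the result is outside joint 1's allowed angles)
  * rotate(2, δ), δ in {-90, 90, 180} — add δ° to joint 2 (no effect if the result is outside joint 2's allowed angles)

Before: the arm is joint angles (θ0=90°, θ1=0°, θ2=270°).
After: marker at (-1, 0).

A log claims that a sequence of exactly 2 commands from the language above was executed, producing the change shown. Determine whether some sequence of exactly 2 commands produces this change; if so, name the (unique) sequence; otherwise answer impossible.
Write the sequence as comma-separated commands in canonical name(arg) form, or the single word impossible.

from: joint angles (θ0=90°, θ1=0°, θ2=270°)
step 1 (rotate(1, -90)): joint angles (θ0=90°, θ1=270°, θ2=270°)
step 2 (rotate(1, -90)): joint angles (θ0=90°, θ1=180°, θ2=270°)
no rival 2-sequence matches.

rotate(1, -90), rotate(1, -90)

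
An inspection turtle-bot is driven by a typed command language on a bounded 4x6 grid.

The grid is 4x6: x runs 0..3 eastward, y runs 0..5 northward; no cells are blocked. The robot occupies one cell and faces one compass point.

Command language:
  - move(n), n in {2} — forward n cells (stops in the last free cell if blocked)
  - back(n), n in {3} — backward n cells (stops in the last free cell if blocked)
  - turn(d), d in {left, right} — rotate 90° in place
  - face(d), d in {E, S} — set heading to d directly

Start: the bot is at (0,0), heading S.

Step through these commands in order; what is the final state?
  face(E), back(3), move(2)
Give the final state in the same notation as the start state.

at (2,0), heading E

initial: at (0,0), heading S
step 1 (face(E)): at (0,0), heading E
step 2 (back(3)): at (0,0), heading E
step 3 (move(2)): at (2,0), heading E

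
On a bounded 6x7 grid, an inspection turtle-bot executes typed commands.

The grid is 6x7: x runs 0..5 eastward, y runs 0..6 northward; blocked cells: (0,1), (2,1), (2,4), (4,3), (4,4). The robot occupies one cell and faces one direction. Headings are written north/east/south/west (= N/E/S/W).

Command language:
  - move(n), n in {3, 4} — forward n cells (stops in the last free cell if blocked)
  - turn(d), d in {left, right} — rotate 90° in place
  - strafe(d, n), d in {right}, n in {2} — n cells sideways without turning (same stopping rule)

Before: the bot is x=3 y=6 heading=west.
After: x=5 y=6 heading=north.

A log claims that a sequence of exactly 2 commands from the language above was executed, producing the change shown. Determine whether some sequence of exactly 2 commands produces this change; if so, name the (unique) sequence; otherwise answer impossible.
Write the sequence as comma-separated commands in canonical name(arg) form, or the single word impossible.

key: running strafe(right, 2) before turn(right) would end elsewhere — order is forced
initial: x=3 y=6 heading=west
t=1 turn(right) ⇒ x=3 y=6 heading=north
t=2 strafe(right, 2) ⇒ x=5 y=6 heading=north
no other 2-command option fits: unique.

turn(right), strafe(right, 2)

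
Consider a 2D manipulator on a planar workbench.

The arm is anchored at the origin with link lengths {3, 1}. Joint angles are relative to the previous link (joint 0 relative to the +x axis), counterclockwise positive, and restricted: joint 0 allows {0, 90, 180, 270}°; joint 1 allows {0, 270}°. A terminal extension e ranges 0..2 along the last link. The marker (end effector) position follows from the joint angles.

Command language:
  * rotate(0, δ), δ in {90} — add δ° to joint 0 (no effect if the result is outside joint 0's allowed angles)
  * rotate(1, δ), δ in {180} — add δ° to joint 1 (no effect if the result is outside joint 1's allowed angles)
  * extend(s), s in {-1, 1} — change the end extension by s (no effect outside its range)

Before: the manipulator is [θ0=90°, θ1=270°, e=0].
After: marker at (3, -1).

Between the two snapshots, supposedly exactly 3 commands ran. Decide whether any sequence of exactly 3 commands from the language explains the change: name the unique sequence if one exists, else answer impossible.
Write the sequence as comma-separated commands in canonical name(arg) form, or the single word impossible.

rotate(0, 90), rotate(0, 90), rotate(0, 90)

t0: [θ0=90°, θ1=270°, e=0]
step 1 (rotate(0, 90)): [θ0=180°, θ1=270°, e=0]
step 2 (rotate(0, 90)): [θ0=270°, θ1=270°, e=0]
step 3 (rotate(0, 90)): [θ0=0°, θ1=270°, e=0]
all 64 alternatives checked — unique.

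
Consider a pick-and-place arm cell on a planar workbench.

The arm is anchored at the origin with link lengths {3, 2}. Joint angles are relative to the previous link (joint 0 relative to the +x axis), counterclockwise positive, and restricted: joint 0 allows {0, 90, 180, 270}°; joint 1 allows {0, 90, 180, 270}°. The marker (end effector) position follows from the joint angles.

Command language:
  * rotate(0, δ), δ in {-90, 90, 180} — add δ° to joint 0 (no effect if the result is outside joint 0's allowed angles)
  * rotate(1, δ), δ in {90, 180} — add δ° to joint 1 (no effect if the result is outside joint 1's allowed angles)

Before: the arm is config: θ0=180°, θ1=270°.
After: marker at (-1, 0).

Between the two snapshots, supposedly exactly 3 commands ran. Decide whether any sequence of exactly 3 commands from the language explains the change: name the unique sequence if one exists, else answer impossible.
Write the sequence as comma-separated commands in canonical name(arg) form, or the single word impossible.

rotate(1, 90), rotate(1, 90), rotate(1, 90)

from: config: θ0=180°, θ1=270°
[1] after rotate(1, 90): config: θ0=180°, θ1=0°
[2] after rotate(1, 90): config: θ0=180°, θ1=90°
[3] after rotate(1, 90): config: θ0=180°, θ1=180°
all 125 alternatives checked — unique.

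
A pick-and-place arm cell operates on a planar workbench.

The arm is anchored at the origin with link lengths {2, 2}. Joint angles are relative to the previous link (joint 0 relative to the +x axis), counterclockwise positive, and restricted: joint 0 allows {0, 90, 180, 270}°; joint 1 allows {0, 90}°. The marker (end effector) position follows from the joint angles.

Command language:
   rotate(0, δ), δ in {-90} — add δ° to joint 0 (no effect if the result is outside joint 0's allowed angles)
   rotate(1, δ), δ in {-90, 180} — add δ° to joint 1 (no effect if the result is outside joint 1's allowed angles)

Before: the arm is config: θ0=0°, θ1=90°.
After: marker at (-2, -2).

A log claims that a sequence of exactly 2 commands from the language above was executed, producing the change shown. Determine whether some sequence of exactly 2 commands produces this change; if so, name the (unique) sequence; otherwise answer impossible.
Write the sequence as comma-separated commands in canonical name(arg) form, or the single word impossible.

initial: config: θ0=0°, θ1=90°
t=1 rotate(0, -90) ⇒ config: θ0=270°, θ1=90°
t=2 rotate(0, -90) ⇒ config: θ0=180°, θ1=90°
all 9 alternatives checked — unique.

rotate(0, -90), rotate(0, -90)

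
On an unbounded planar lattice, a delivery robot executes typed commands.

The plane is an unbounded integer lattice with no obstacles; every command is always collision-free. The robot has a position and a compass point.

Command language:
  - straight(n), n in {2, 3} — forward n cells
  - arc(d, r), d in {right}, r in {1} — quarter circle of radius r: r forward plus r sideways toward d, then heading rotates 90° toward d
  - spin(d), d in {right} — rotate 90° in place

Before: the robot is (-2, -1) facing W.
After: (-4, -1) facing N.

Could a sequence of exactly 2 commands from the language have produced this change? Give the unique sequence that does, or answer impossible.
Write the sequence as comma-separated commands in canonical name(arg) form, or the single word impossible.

key: order matters: swapping straight(2) and spin(right) lands elsewhere
start: (-2, -1) facing W
[1] after straight(2): (-4, -1) facing W
[2] after spin(right): (-4, -1) facing N
no rival 2-sequence matches.

straight(2), spin(right)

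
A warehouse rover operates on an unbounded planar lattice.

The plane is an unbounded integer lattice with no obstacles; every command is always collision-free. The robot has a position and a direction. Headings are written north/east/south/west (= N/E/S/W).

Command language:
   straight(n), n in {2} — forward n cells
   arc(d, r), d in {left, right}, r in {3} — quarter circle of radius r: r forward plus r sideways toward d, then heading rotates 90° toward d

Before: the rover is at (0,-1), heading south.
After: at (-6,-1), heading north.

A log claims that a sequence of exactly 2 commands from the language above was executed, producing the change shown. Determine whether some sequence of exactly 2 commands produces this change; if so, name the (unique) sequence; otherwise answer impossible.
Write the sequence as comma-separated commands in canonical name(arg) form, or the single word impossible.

arc(right, 3), arc(right, 3)

key: cell and facing (now N) both changed — the 2 commands mix motion and turning
begin: at (0,-1), heading south
step 1 (arc(right, 3)): at (-3,-4), heading west
step 2 (arc(right, 3)): at (-6,-1), heading north
uniquely the one of 9 2-step routes that fits.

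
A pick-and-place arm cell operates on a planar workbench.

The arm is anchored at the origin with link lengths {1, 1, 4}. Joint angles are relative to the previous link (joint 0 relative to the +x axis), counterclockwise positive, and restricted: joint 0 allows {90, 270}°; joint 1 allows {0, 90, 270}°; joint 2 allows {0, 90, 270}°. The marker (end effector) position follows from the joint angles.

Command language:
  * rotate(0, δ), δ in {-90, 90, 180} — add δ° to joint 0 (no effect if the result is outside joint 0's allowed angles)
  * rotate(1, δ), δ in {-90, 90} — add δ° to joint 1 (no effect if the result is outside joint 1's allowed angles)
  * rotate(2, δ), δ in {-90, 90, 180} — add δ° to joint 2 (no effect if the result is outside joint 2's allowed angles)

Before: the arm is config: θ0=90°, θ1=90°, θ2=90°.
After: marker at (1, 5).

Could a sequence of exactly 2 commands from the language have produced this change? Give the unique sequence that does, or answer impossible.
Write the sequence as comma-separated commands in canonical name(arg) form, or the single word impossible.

from: config: θ0=90°, θ1=90°, θ2=90°
t=1 rotate(1, -90) ⇒ config: θ0=90°, θ1=0°, θ2=90°
t=2 rotate(1, -90) ⇒ config: θ0=90°, θ1=270°, θ2=90°
no rival 2-sequence matches.

rotate(1, -90), rotate(1, -90)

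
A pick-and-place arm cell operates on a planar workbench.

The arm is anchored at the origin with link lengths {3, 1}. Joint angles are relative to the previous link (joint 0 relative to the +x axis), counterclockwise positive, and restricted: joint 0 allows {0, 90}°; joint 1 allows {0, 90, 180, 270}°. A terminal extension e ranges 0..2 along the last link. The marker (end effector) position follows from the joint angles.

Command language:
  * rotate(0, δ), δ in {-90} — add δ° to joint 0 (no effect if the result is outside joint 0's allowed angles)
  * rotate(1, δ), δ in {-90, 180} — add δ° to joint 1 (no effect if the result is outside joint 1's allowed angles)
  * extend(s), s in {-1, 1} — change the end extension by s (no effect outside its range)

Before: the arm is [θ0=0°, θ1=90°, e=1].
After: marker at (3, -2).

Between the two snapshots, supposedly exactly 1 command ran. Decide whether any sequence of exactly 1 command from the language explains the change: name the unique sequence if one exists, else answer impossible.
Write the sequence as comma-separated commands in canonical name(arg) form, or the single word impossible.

from: [θ0=0°, θ1=90°, e=1]
step 1 (rotate(1, 180)): [θ0=0°, θ1=270°, e=1]
no other 1-command option fits: unique.

rotate(1, 180)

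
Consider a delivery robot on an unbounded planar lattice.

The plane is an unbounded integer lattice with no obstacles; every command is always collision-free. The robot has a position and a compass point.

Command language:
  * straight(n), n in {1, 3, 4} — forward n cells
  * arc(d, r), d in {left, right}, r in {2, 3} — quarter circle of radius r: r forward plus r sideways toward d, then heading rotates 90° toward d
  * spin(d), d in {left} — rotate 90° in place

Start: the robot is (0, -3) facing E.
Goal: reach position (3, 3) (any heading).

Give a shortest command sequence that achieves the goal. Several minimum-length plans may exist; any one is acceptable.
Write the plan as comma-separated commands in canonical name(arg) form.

begin: (0, -3) facing E
[1] after arc(left, 3): (3, 0) facing N
[2] after straight(3): (3, 3) facing N
minimal: 2 command(s), checked below 2.

arc(left, 3), straight(3)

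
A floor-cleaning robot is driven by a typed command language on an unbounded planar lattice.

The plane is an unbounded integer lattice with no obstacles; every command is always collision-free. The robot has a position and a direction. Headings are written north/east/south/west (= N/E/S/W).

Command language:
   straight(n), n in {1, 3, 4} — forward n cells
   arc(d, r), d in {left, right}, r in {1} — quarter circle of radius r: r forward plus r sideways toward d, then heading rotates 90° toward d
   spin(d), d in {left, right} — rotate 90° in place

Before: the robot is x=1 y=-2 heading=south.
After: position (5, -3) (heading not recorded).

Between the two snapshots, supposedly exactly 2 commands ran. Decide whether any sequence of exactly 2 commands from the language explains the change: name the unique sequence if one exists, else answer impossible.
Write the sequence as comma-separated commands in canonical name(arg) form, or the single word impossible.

arc(left, 1), straight(3)

key: order matters: swapping arc(left, 1) and straight(3) lands elsewhere
start: x=1 y=-2 heading=south
t=1 arc(left, 1) ⇒ x=2 y=-3 heading=east
t=2 straight(3) ⇒ x=5 y=-3 heading=east
all 49 alternatives checked — unique.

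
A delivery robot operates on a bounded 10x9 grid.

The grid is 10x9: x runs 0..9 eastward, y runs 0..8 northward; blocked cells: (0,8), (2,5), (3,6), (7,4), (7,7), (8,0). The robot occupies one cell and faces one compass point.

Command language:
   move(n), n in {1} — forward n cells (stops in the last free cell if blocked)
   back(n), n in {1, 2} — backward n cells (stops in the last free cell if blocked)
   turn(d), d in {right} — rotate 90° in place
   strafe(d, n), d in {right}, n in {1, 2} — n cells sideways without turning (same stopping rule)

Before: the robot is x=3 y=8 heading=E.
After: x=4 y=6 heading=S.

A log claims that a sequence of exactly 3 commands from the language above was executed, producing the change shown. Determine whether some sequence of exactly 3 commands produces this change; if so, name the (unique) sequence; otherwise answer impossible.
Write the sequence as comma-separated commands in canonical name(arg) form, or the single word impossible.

key: running turn(right) before move(1) would end elsewhere — order is forced
begin: x=3 y=8 heading=E
[1] after move(1): x=4 y=8 heading=E
[2] after strafe(right, 2): x=4 y=6 heading=E
[3] after turn(right): x=4 y=6 heading=S
all 216 alternatives checked — unique.

move(1), strafe(right, 2), turn(right)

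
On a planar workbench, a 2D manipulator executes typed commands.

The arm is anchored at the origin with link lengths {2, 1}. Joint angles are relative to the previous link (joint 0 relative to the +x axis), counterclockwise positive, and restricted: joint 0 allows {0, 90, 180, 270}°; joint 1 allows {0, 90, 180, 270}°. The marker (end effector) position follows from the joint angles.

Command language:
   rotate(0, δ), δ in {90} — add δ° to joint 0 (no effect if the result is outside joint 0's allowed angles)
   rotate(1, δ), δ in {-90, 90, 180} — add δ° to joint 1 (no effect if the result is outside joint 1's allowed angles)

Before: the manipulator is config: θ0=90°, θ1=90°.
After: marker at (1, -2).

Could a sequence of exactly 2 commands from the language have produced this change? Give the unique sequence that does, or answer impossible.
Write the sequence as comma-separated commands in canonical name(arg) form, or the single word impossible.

rotate(0, 90), rotate(0, 90)

begin: config: θ0=90°, θ1=90°
[1] after rotate(0, 90): config: θ0=180°, θ1=90°
[2] after rotate(0, 90): config: θ0=270°, θ1=90°
uniquely the one of 16 2-step routes that fits.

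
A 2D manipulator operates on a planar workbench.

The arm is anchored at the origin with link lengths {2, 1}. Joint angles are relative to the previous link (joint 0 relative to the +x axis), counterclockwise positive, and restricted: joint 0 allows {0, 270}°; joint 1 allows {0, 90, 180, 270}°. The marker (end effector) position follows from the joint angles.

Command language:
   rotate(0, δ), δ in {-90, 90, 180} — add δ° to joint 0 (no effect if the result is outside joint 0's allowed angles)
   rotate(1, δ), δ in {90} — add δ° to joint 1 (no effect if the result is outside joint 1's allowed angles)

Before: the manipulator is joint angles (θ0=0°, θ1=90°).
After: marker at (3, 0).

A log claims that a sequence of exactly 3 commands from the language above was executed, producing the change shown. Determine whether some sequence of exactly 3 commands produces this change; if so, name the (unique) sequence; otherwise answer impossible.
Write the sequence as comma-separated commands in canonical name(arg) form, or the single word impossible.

t0: joint angles (θ0=0°, θ1=90°)
[1] after rotate(1, 90): joint angles (θ0=0°, θ1=180°)
[2] after rotate(1, 90): joint angles (θ0=0°, θ1=270°)
[3] after rotate(1, 90): joint angles (θ0=0°, θ1=0°)
uniquely the one of 64 3-step routes that fits.

rotate(1, 90), rotate(1, 90), rotate(1, 90)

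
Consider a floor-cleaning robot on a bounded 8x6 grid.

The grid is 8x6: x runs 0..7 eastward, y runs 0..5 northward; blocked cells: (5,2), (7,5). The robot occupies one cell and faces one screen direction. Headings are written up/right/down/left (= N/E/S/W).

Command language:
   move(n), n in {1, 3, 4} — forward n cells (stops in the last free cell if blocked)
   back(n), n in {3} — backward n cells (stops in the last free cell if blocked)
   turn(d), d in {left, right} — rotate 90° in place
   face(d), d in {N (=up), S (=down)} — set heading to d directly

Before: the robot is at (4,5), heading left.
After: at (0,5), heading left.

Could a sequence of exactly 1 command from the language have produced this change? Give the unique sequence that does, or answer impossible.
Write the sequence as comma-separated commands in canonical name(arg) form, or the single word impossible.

move(4)

key: still facing W — the one step turns nothing
start: at (4,5), heading left
step 1 (move(4)): at (0,5), heading left
uniquely the one of 8 1-step routes that fits.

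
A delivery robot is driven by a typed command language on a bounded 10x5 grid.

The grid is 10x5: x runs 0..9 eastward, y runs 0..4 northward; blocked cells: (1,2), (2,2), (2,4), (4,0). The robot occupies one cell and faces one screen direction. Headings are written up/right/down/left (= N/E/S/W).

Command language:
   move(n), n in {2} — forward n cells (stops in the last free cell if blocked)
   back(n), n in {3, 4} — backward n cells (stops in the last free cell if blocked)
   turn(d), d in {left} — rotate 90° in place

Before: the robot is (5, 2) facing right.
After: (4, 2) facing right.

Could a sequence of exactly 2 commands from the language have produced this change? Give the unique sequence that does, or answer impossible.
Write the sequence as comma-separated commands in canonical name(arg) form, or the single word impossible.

key: running back(3) before move(2) would end elsewhere — order is forced
t0: (5, 2) facing right
1. move(2) → (7, 2) facing right
2. back(3) → (4, 2) facing right
no rival 2-sequence matches.

move(2), back(3)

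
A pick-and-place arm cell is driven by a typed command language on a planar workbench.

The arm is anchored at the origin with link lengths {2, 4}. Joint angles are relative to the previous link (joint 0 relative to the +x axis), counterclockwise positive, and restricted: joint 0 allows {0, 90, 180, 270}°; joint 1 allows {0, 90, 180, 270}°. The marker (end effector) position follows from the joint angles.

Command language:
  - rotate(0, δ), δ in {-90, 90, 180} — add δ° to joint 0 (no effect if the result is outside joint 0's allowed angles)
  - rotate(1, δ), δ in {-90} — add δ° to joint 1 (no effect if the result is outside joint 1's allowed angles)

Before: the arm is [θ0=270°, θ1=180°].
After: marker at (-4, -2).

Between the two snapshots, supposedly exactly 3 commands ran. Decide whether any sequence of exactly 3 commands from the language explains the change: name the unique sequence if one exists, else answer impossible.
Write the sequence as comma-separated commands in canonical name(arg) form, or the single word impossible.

initial: [θ0=270°, θ1=180°]
1. rotate(1, -90) → [θ0=270°, θ1=90°]
2. rotate(1, -90) → [θ0=270°, θ1=0°]
3. rotate(1, -90) → [θ0=270°, θ1=270°]
no other 3-command option fits: unique.

rotate(1, -90), rotate(1, -90), rotate(1, -90)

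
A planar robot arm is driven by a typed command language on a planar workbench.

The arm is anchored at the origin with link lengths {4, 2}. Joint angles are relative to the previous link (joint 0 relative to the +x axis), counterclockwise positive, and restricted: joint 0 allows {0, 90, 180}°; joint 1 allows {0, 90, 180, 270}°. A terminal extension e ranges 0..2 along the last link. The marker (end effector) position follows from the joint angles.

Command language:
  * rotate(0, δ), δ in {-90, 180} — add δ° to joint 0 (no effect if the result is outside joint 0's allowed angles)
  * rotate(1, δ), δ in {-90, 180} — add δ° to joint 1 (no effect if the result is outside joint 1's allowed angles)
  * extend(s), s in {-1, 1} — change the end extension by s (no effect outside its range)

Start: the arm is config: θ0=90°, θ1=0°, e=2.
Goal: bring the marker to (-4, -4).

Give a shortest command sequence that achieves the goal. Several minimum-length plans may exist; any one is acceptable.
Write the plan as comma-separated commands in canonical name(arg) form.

rotate(1, 180), rotate(1, -90), rotate(0, -90), rotate(0, 180)

start: config: θ0=90°, θ1=0°, e=2
t=1 rotate(1, 180) ⇒ config: θ0=90°, θ1=180°, e=2
t=2 rotate(1, -90) ⇒ config: θ0=90°, θ1=90°, e=2
t=3 rotate(0, -90) ⇒ config: θ0=0°, θ1=90°, e=2
t=4 rotate(0, 180) ⇒ config: θ0=180°, θ1=90°, e=2
minimal: 4 command(s), checked below 4.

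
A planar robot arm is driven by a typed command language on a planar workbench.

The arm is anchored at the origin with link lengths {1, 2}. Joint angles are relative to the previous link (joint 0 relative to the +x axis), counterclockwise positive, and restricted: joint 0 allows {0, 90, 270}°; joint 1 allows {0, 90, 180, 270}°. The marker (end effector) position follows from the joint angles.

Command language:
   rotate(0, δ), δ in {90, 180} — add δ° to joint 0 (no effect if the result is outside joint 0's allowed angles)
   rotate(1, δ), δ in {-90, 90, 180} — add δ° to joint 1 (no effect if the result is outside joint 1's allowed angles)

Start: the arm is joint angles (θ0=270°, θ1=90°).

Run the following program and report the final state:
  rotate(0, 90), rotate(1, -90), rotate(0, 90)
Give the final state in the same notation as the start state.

joint angles (θ0=90°, θ1=0°)

from: joint angles (θ0=270°, θ1=90°)
1. rotate(0, 90) → joint angles (θ0=0°, θ1=90°)
2. rotate(1, -90) → joint angles (θ0=0°, θ1=0°)
3. rotate(0, 90) → joint angles (θ0=90°, θ1=0°)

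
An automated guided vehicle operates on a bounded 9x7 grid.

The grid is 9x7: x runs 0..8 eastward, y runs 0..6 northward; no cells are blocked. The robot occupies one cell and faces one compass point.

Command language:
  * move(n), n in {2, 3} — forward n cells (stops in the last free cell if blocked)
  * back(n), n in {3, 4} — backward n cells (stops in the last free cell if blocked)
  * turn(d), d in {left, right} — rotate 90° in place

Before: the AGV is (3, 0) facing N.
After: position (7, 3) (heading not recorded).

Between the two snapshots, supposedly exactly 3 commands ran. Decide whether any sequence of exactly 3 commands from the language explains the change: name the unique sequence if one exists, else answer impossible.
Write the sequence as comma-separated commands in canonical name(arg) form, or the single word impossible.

key: running back(4) before move(3) would end elsewhere — order is forced
start: (3, 0) facing N
1. move(3) → (3, 3) facing N
2. turn(left) → (3, 3) facing W
3. back(4) → (7, 3) facing W
all 216 alternatives checked — unique.

move(3), turn(left), back(4)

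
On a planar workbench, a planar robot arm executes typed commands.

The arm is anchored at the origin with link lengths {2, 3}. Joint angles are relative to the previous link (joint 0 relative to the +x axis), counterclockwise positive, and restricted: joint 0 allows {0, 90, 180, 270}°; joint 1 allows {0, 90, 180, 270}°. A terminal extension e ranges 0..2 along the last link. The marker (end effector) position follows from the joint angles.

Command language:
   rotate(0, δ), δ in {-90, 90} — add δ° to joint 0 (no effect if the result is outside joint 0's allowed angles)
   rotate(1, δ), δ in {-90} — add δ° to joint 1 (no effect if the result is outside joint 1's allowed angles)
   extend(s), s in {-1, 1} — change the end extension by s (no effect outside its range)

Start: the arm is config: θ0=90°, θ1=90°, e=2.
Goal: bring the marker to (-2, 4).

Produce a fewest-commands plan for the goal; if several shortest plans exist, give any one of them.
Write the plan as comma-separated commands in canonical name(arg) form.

rotate(0, 90), extend(-1), rotate(1, -90), rotate(1, -90)

t0: config: θ0=90°, θ1=90°, e=2
[1] after rotate(0, 90): config: θ0=180°, θ1=90°, e=2
[2] after extend(-1): config: θ0=180°, θ1=90°, e=1
[3] after rotate(1, -90): config: θ0=180°, θ1=0°, e=1
[4] after rotate(1, -90): config: θ0=180°, θ1=270°, e=1
nothing shorter than 4 reaches the goal.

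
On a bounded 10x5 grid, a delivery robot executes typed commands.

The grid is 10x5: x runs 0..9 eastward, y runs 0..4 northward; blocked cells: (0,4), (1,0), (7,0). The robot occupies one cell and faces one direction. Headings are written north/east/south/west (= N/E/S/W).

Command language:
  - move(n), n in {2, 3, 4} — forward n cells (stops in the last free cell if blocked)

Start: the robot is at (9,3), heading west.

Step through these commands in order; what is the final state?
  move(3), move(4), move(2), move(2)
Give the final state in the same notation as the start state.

initial: at (9,3), heading west
1. move(3) → at (6,3), heading west
2. move(4) → at (2,3), heading west
3. move(2) → at (0,3), heading west
4. move(2) → at (0,3), heading west

at (0,3), heading west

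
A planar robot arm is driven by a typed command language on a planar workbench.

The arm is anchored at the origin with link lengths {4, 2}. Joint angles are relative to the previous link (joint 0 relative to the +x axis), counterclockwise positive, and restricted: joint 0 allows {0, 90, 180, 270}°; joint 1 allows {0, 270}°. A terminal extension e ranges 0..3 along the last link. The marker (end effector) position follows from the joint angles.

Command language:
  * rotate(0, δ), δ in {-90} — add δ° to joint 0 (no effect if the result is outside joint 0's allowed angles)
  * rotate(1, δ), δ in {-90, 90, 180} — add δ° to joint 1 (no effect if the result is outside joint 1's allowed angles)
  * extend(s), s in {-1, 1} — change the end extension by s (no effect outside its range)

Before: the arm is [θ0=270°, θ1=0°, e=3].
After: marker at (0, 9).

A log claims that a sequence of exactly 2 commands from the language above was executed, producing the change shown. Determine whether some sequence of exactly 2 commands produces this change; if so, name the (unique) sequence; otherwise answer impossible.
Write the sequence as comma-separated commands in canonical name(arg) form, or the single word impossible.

start: [θ0=270°, θ1=0°, e=3]
step 1 (rotate(0, -90)): [θ0=180°, θ1=0°, e=3]
step 2 (rotate(0, -90)): [θ0=90°, θ1=0°, e=3]
uniquely the one of 36 2-step routes that fits.

rotate(0, -90), rotate(0, -90)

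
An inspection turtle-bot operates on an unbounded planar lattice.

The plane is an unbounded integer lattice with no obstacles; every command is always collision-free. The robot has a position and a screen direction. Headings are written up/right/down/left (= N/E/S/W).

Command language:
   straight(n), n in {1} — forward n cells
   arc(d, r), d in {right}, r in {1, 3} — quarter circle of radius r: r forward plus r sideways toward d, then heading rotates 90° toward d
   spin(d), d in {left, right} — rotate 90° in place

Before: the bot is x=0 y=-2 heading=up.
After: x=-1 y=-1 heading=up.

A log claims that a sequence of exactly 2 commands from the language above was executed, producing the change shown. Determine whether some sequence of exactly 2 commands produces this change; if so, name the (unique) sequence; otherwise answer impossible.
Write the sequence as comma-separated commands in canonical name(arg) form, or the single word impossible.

key: still facing N at the end — net rotation zero over 2 steps
from: x=0 y=-2 heading=up
[1] after spin(left): x=0 y=-2 heading=left
[2] after arc(right, 1): x=-1 y=-1 heading=up
no rival 2-sequence matches.

spin(left), arc(right, 1)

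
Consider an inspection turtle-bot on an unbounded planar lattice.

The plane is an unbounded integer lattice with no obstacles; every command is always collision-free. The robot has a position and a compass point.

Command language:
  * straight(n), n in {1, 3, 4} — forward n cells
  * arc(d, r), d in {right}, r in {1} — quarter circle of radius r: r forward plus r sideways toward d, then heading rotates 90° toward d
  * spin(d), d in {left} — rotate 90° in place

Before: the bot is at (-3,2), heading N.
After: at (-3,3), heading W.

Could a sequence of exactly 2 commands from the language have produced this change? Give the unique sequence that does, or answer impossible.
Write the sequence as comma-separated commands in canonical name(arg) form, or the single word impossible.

straight(1), spin(left)

key: order matters: swapping straight(1) and spin(left) lands elsewhere
initial: at (-3,2), heading N
1. straight(1) → at (-3,3), heading N
2. spin(left) → at (-3,3), heading W
all 25 alternatives checked — unique.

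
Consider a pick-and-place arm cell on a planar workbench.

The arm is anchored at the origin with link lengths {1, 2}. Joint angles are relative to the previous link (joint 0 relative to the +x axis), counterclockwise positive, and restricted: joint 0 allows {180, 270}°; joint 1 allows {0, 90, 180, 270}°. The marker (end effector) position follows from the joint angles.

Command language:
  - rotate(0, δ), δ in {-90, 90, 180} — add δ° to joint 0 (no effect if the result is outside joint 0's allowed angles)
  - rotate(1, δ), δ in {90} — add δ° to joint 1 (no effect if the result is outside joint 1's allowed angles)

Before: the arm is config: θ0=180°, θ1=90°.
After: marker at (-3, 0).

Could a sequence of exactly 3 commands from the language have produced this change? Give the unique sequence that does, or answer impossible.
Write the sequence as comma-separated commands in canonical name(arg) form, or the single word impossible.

rotate(1, 90), rotate(1, 90), rotate(1, 90)

t0: config: θ0=180°, θ1=90°
1. rotate(1, 90) → config: θ0=180°, θ1=180°
2. rotate(1, 90) → config: θ0=180°, θ1=270°
3. rotate(1, 90) → config: θ0=180°, θ1=0°
uniquely the one of 64 3-step routes that fits.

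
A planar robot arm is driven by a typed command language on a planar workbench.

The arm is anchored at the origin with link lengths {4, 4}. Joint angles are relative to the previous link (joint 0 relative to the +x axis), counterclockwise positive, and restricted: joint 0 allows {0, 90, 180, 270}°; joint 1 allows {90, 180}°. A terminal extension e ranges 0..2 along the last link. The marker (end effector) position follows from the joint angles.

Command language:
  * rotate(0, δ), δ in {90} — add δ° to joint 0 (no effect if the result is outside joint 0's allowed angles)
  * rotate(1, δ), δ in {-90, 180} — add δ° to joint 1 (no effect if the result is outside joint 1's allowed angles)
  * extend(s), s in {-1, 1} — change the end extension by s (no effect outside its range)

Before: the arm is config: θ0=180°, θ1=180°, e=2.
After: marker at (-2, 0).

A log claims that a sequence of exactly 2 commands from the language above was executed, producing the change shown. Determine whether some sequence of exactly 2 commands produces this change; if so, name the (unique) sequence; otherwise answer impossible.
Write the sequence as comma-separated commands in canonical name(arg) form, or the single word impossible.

rotate(0, 90), rotate(0, 90)

start: config: θ0=180°, θ1=180°, e=2
[1] after rotate(0, 90): config: θ0=270°, θ1=180°, e=2
[2] after rotate(0, 90): config: θ0=0°, θ1=180°, e=2
all 25 alternatives checked — unique.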